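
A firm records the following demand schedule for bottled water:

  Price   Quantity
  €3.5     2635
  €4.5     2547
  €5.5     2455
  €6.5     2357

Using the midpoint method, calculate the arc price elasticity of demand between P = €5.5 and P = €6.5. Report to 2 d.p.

At P = 5.5, Q = 2455; at P = 6.5, Q = 2357.
ΔQ = -98, ΔP = 1.0. Midpoints: P̄ = 6.00, Q̄ = 2406.0.
ε = (ΔQ/ΔP)(P̄/Q̄) = (-98/1.0)(6.00/2406.0).

-0.24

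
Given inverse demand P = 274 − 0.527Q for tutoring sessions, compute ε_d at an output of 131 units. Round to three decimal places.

At Q = 131, P = 274 − 0.527(131) = 204.96.
dP/dQ = −0.527, so dQ/dP = 1/(−0.527) = -1.898.
ε = (dQ/dP)(P/Q) = (-1.898)(204.96/131).

-2.969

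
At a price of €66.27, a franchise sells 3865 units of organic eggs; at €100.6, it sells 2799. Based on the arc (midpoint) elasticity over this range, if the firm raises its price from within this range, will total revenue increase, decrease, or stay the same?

Arc ε = (-1066/34.33)(83.44/3332.0) ≈ -0.778.
|ε| = 0.78 < 1, so demand is inelastic. A price rise therefore raises total revenue.

increase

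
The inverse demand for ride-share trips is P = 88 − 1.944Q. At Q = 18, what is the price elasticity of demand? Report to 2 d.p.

-1.51

At Q = 18, P = 88 − 1.944(18) = 53.01.
dP/dQ = −1.944, so dQ/dP = 1/(−1.944) = -0.514.
ε = (dQ/dP)(P/Q) = (-0.514)(53.01/18).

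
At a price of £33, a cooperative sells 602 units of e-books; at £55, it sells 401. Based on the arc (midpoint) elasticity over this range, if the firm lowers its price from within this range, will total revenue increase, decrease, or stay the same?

decrease

Arc ε = (-201/22)(44.00/501.5) ≈ -0.802.
|ε| = 0.80 < 1, so demand is inelastic. A price cut therefore reduces total revenue.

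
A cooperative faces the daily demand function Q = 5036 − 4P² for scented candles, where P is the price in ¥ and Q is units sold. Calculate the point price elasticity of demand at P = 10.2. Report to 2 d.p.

-0.18

At P = 10.2, Q = 4619.840.
dQ/dP = −8P = -81.600.
ε = (dQ/dP)(P/Q) = (-81.600)(10.2/4619.840).
|ε| < 1, so demand is inelastic at this price.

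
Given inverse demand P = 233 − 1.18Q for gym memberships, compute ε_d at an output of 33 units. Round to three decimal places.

At Q = 33, P = 233 − 1.18(33) = 194.06.
dP/dQ = −1.18, so dQ/dP = 1/(−1.18) = -0.847.
ε = (dQ/dP)(P/Q) = (-0.847)(194.06/33).

-4.984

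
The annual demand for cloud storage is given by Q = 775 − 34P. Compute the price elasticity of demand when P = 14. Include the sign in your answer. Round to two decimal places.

-1.59

At P = 14, Q = 299.
dQ/dP = −34.
ε = (dQ/dP)(P/Q) = (-34)(14/299).
|ε| > 1, so demand is elastic at this price.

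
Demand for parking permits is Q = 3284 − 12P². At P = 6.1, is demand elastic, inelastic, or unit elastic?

inelastic

Q = 2837.480, dQ/dP = -146.400.
ε = (dQ/dP)(P/Q) ≈ -0.315.
|ε| = 0.31 < 1.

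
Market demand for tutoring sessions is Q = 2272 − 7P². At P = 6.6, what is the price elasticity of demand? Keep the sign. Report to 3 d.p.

At P = 6.6, Q = 1967.080.
dQ/dP = −14P = -92.400.
ε = (dQ/dP)(P/Q) = (-92.400)(6.6/1967.080).

-0.310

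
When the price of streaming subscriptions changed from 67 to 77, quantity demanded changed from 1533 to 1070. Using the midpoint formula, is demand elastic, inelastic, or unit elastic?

Arc ε ≈ -2.561.
|ε| = 2.56 > 1.

elastic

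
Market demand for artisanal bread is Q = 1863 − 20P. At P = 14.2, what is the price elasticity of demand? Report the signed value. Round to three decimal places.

At P = 14.2, Q = 1579.
dQ/dP = −20.
ε = (dQ/dP)(P/Q) = (-20)(14.2/1579).

-0.180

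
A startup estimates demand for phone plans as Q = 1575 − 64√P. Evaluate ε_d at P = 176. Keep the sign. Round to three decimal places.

-0.585

At P = 176, Q = 725.944.
dQ/dP = −64/(2√P) = -2.412.
ε = (dQ/dP)(P/Q) = (-2.412)(176/725.944).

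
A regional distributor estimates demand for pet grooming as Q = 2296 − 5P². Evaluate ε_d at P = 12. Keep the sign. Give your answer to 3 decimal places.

At P = 12, Q = 1576.
dQ/dP = −10P = -120.
ε = (dQ/dP)(P/Q) = (-120)(12/1576).

-0.914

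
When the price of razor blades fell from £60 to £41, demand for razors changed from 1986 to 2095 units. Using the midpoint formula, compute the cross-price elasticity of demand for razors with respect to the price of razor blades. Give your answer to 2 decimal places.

-0.14

ΔQ_x = 2095 − 1986 = 109; ΔP_y = 41 − 60 = -19.
Midpoints: P̄_y = 50.50, Q̄_x = 2040.5.
ε_xy = (ΔQ_x/ΔP_y)(P̄_y/Q̄_x) = (109/-19)(50.50/2040.5).
ε_xy < 0, so the goods are complements.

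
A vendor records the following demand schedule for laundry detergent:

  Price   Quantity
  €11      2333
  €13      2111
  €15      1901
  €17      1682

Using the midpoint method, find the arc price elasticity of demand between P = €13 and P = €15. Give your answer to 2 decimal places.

-0.73

At P = 13, Q = 2111; at P = 15, Q = 1901.
ΔQ = -210, ΔP = 2. Midpoints: P̄ = 14.00, Q̄ = 2006.0.
ε = (ΔQ/ΔP)(P̄/Q̄) = (-210/2)(14.00/2006.0).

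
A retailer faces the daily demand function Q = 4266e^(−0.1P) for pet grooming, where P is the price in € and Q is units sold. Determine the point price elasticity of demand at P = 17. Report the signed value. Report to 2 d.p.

At P = 17, Q = 779.328.
dQ/dP = −0.1·4266e^(−0.1P) = −0.1Q = -77.933.
ε = (dQ/dP)(P/Q) = (-77.933)(17/779.328).
|ε| > 1, so demand is elastic at this price.

-1.70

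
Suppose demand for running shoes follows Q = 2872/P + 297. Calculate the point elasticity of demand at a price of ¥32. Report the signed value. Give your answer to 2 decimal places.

At P = 32, Q = 386.750.
dQ/dP = −2872/P² = -2.805.
ε = (dQ/dP)(P/Q) = (-2.805)(32/386.750).
|ε| < 1, so demand is inelastic at this price.

-0.23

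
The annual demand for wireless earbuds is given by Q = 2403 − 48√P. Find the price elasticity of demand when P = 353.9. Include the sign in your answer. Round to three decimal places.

At P = 353.9, Q = 1500.013.
dQ/dP = −48/(2√P) = -1.276.
ε = (dQ/dP)(P/Q) = (-1.276)(353.9/1500.013).

-0.301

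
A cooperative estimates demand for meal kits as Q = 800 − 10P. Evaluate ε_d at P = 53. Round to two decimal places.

-1.96

At P = 53, Q = 270.
dQ/dP = −10.
ε = (dQ/dP)(P/Q) = (-10)(53/270).
|ε| > 1, so demand is elastic at this price.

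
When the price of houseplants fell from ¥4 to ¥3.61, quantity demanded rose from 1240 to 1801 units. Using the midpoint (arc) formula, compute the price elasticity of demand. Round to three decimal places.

ΔQ = 1801 − 1240 = 561; ΔP = 3.61 − 4 = -0.39.
Midpoints: P̄ = 3.80, Q̄ = 1520.5.
ε = (ΔQ/ΔP)(P̄/Q̄) = (561/-0.39)(3.80/1520.5).

-3.600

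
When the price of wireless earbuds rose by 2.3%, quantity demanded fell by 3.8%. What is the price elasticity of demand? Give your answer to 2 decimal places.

-1.65

ε = %ΔQ / %ΔP = (-3.8)/(2.3) = -1.652.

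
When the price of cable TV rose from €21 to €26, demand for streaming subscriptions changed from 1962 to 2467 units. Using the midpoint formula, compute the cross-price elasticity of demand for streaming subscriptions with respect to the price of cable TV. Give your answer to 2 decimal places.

ΔQ_x = 2467 − 1962 = 505; ΔP_y = 26 − 21 = 5.
Midpoints: P̄_y = 23.50, Q̄_x = 2214.5.
ε_xy = (ΔQ_x/ΔP_y)(P̄_y/Q̄_x) = (505/5)(23.50/2214.5).
ε_xy > 0, so the goods are substitutes.

1.07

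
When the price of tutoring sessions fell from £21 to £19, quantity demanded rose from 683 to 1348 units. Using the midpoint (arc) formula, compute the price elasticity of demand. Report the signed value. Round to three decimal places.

-6.548

ΔQ = 1348 − 683 = 665; ΔP = 19 − 21 = -2.
Midpoints: P̄ = 20.00, Q̄ = 1015.5.
ε = (ΔQ/ΔP)(P̄/Q̄) = (665/-2)(20.00/1015.5).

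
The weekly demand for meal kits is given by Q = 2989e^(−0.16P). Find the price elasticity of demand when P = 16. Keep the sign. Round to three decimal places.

-2.560

At P = 16, Q = 231.064.
dQ/dP = −0.16·2989e^(−0.16P) = −0.16Q = -36.970.
ε = (dQ/dP)(P/Q) = (-36.970)(16/231.064).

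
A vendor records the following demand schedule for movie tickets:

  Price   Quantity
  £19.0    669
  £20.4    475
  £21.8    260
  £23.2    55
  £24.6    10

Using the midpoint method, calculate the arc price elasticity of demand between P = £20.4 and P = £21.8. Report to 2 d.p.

At P = 20.4, Q = 475; at P = 21.8, Q = 260.
ΔQ = -215, ΔP = 1.4. Midpoints: P̄ = 21.10, Q̄ = 367.5.
ε = (ΔQ/ΔP)(P̄/Q̄) = (-215/1.4)(21.10/367.5).

-8.82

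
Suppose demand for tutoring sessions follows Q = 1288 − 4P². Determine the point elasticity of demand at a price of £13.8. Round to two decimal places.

-2.90

At P = 13.8, Q = 526.240.
dQ/dP = −8P = -110.400.
ε = (dQ/dP)(P/Q) = (-110.400)(13.8/526.240).
|ε| > 1, so demand is elastic at this price.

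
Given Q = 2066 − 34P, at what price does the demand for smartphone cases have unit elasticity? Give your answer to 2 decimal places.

30.38

For linear demand Q = a − bP, ε = −bP/(a − bP). |ε| = 1 when bP = a − bP, i.e. P = a/(2b).
P = 2066/(2·34) = 2066/68 = 30.3824.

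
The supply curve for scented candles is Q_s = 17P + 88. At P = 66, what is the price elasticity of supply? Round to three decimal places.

At P = 66, Q_s = 1210.
dQ_s/dP = 17.
ε_s = (dQ_s/dP)(P/Q_s) = (17)(66/1210).

0.927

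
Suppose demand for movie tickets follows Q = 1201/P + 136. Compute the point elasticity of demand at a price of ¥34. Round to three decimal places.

-0.206

At P = 34, Q = 171.324.
dQ/dP = −1201/P² = -1.039.
ε = (dQ/dP)(P/Q) = (-1.039)(34/171.324).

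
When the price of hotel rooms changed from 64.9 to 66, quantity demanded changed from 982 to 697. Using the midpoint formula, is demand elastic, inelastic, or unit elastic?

Arc ε ≈ -20.200.
|ε| = 20.20 > 1.

elastic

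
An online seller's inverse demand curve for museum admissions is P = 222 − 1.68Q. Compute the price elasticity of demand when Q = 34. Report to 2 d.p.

At Q = 34, P = 222 − 1.68(34) = 164.88.
dP/dQ = −1.68, so dQ/dP = 1/(−1.68) = -0.595.
ε = (dQ/dP)(P/Q) = (-0.595)(164.88/34).

-2.89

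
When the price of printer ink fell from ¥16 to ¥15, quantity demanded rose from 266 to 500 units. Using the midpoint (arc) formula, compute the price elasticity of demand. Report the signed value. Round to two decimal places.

ΔQ = 500 − 266 = 234; ΔP = 15 − 16 = -1.
Midpoints: P̄ = 15.50, Q̄ = 383.0.
ε = (ΔQ/ΔP)(P̄/Q̄) = (234/-1)(15.50/383.0).

-9.47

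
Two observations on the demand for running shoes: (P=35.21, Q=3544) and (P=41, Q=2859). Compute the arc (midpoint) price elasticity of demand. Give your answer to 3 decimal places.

ΔQ = 2859 − 3544 = -685; ΔP = 41 − 35.21 = 5.79.
Midpoints: P̄ = 38.11, Q̄ = 3201.5.
ε = (ΔQ/ΔP)(P̄/Q̄) = (-685/5.79)(38.11/3201.5).

-1.408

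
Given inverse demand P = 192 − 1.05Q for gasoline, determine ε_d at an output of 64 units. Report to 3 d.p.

At Q = 64, P = 192 − 1.05(64) = 124.80.
dP/dQ = −1.05, so dQ/dP = 1/(−1.05) = -0.952.
ε = (dQ/dP)(P/Q) = (-0.952)(124.80/64).

-1.857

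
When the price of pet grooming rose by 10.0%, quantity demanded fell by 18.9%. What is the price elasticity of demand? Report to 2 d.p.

ε = %ΔQ / %ΔP = (-18.9)/(10.0) = -1.890.

-1.89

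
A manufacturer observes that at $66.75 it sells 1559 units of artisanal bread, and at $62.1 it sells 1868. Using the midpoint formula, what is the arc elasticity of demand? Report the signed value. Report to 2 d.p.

-2.50

ΔQ = 1868 − 1559 = 309; ΔP = 62.1 − 66.75 = -4.65.
Midpoints: P̄ = 64.42, Q̄ = 1713.5.
ε = (ΔQ/ΔP)(P̄/Q̄) = (309/-4.65)(64.42/1713.5).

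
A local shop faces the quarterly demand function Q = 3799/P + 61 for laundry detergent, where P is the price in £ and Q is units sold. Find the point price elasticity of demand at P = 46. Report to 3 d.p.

-0.575

At P = 46, Q = 143.587.
dQ/dP = −3799/P² = -1.795.
ε = (dQ/dP)(P/Q) = (-1.795)(46/143.587).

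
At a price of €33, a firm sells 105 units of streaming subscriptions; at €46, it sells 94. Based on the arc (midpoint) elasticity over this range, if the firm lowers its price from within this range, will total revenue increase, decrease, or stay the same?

decrease

Arc ε = (-11/13)(39.50/99.5) ≈ -0.336.
|ε| = 0.34 < 1, so demand is inelastic. A price cut therefore reduces total revenue.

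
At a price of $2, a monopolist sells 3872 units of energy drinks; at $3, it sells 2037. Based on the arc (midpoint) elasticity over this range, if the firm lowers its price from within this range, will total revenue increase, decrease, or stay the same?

Arc ε = (-1835/1)(2.50/2954.5) ≈ -1.553.
|ε| = 1.55 > 1, so demand is elastic. A price cut therefore raises total revenue.

increase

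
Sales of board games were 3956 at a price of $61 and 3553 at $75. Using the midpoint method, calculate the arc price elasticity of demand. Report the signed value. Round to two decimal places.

ΔQ = 3553 − 3956 = -403; ΔP = 75 − 61 = 14.
Midpoints: P̄ = 68.00, Q̄ = 3754.5.
ε = (ΔQ/ΔP)(P̄/Q̄) = (-403/14)(68.00/3754.5).

-0.52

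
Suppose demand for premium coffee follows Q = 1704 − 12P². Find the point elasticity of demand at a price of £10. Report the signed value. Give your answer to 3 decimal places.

-4.762

At P = 10, Q = 504.
dQ/dP = −24P = -240.
ε = (dQ/dP)(P/Q) = (-240)(10/504).
|ε| > 1, so demand is elastic at this price.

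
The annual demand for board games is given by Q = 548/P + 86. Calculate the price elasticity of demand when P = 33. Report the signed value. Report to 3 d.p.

-0.162

At P = 33, Q = 102.606.
dQ/dP = −548/P² = -0.503.
ε = (dQ/dP)(P/Q) = (-0.503)(33/102.606).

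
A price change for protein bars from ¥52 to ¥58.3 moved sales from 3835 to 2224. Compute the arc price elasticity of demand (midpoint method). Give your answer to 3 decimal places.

ΔQ = 2224 − 3835 = -1611; ΔP = 58.3 − 52 = 6.3.
Midpoints: P̄ = 55.15, Q̄ = 3029.5.
ε = (ΔQ/ΔP)(P̄/Q̄) = (-1611/6.3)(55.15/3029.5).

-4.655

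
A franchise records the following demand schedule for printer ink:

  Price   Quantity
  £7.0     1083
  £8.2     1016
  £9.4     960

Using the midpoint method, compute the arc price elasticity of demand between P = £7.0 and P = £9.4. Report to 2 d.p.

At P = 7.0, Q = 1083; at P = 9.4, Q = 960.
ΔQ = -123, ΔP = 2.4. Midpoints: P̄ = 8.20, Q̄ = 1021.5.
ε = (ΔQ/ΔP)(P̄/Q̄) = (-123/2.4)(8.20/1021.5).

-0.41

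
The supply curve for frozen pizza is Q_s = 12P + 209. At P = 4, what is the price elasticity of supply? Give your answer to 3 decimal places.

At P = 4, Q_s = 257.
dQ_s/dP = 12.
ε_s = (dQ_s/dP)(P/Q_s) = (12)(4/257).

0.187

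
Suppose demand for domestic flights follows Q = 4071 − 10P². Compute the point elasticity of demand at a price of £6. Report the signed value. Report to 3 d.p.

At P = 6, Q = 3711.
dQ/dP = −20P = -120.
ε = (dQ/dP)(P/Q) = (-120)(6/3711).

-0.194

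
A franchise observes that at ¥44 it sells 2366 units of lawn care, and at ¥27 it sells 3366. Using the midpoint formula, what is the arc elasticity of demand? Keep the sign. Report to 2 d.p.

-0.73

ΔQ = 3366 − 2366 = 1000; ΔP = 27 − 44 = -17.
Midpoints: P̄ = 35.50, Q̄ = 2866.0.
ε = (ΔQ/ΔP)(P̄/Q̄) = (1000/-17)(35.50/2866.0).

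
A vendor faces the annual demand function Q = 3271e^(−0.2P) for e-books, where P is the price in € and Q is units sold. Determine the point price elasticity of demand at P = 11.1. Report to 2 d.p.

-2.22

At P = 11.1, Q = 355.260.
dQ/dP = −0.2·3271e^(−0.2P) = −0.2Q = -71.052.
ε = (dQ/dP)(P/Q) = (-71.052)(11.1/355.260).
|ε| > 1, so demand is elastic at this price.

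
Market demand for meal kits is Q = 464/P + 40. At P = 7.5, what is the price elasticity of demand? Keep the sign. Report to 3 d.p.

-0.607

At P = 7.5, Q = 101.867.
dQ/dP = −464/P² = -8.249.
ε = (dQ/dP)(P/Q) = (-8.249)(7.5/101.867).
|ε| < 1, so demand is inelastic at this price.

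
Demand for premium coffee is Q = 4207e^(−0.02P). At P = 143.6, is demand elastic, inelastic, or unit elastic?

Q = 238.056, dQ/dP = -4.761.
ε = (dQ/dP)(P/Q) ≈ -2.872.
|ε| = 2.87 > 1.

elastic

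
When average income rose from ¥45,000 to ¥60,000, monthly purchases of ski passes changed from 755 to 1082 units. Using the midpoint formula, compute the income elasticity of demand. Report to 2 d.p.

1.25

ΔQ = 327, ΔI = 15000. Midpoints: Ī = 52,500, Q̄ = 918.5.
ε_I = (ΔQ/ΔI)(Ī/Q̄) = (327/15000)(52500/918.5).
ε_I > 0, so the good is normal.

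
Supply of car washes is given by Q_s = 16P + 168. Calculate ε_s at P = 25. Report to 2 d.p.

At P = 25, Q_s = 568.
dQ_s/dP = 16.
ε_s = (dQ_s/dP)(P/Q_s) = (16)(25/568).

0.70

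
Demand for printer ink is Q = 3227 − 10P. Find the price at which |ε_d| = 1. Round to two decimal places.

161.35

For linear demand Q = a − bP, ε = −bP/(a − bP). |ε| = 1 when bP = a − bP, i.e. P = a/(2b).
P = 3227/(2·10) = 3227/20 = 161.3500.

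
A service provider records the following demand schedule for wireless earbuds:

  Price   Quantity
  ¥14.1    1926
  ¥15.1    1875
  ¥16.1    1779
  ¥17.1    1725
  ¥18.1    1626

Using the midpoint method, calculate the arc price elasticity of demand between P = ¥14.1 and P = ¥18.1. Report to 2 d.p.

At P = 14.1, Q = 1926; at P = 18.1, Q = 1626.
ΔQ = -300, ΔP = 4.0. Midpoints: P̄ = 16.10, Q̄ = 1776.0.
ε = (ΔQ/ΔP)(P̄/Q̄) = (-300/4.0)(16.10/1776.0).

-0.68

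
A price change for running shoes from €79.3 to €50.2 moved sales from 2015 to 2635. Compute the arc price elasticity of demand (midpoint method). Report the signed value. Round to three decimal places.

ΔQ = 2635 − 2015 = 620; ΔP = 50.2 − 79.3 = -29.1.
Midpoints: P̄ = 64.75, Q̄ = 2325.0.
ε = (ΔQ/ΔP)(P̄/Q̄) = (620/-29.1)(64.75/2325.0).

-0.593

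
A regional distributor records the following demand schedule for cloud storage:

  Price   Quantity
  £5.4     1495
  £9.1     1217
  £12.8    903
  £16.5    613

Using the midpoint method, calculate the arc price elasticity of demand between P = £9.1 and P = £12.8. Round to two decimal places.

-0.88

At P = 9.1, Q = 1217; at P = 12.8, Q = 903.
ΔQ = -314, ΔP = 3.7. Midpoints: P̄ = 10.95, Q̄ = 1060.0.
ε = (ΔQ/ΔP)(P̄/Q̄) = (-314/3.7)(10.95/1060.0).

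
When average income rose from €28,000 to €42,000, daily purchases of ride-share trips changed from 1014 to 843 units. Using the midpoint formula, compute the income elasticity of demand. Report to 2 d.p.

-0.46

ΔQ = -171, ΔI = 14000. Midpoints: Ī = 35,000, Q̄ = 928.5.
ε_I = (ΔQ/ΔI)(Ī/Q̄) = (-171/14000)(35000/928.5).
ε_I < 0, so the good is inferior.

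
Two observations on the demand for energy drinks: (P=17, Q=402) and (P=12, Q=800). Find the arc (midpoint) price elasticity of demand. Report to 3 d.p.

-1.920

ΔQ = 800 − 402 = 398; ΔP = 12 − 17 = -5.
Midpoints: P̄ = 14.50, Q̄ = 601.0.
ε = (ΔQ/ΔP)(P̄/Q̄) = (398/-5)(14.50/601.0).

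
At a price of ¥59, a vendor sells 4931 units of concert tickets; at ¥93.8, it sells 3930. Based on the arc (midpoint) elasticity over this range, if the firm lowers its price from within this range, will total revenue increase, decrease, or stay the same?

decrease

Arc ε = (-1001/34.8)(76.40/4430.5) ≈ -0.496.
|ε| = 0.50 < 1, so demand is inelastic. A price cut therefore reduces total revenue.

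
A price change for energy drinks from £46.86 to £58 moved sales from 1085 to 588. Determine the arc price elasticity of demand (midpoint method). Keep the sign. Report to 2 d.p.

-2.80

ΔQ = 588 − 1085 = -497; ΔP = 58 − 46.86 = 11.14.
Midpoints: P̄ = 52.43, Q̄ = 836.5.
ε = (ΔQ/ΔP)(P̄/Q̄) = (-497/11.14)(52.43/836.5).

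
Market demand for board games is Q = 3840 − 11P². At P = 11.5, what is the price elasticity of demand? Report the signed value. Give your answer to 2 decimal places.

-1.22

At P = 11.5, Q = 2385.250.
dQ/dP = −22P = -253.
ε = (dQ/dP)(P/Q) = (-253)(11.5/2385.250).
|ε| > 1, so demand is elastic at this price.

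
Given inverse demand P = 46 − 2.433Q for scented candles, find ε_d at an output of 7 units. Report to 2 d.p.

At Q = 7, P = 46 − 2.433(7) = 28.97.
dP/dQ = −2.433, so dQ/dP = 1/(−2.433) = -0.411.
ε = (dQ/dP)(P/Q) = (-0.411)(28.97/7).

-1.70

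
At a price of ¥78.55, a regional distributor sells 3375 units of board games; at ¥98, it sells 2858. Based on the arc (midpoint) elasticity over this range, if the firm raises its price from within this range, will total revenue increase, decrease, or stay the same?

Arc ε = (-517/19.45)(88.28/3116.5) ≈ -0.753.
|ε| = 0.75 < 1, so demand is inelastic. A price rise therefore raises total revenue.

increase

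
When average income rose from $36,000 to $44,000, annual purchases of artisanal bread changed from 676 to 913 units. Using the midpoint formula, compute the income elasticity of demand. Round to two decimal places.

1.49

ΔQ = 237, ΔI = 8000. Midpoints: Ī = 40,000, Q̄ = 794.5.
ε_I = (ΔQ/ΔI)(Ī/Q̄) = (237/8000)(40000/794.5).
ε_I > 0, so the good is normal.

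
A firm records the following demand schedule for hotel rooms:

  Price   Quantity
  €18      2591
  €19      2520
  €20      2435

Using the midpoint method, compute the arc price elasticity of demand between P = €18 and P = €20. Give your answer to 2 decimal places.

At P = 18, Q = 2591; at P = 20, Q = 2435.
ΔQ = -156, ΔP = 2. Midpoints: P̄ = 19.00, Q̄ = 2513.0.
ε = (ΔQ/ΔP)(P̄/Q̄) = (-156/2)(19.00/2513.0).

-0.59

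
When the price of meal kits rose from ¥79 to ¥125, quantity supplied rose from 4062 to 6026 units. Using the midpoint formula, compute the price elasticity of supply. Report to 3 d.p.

0.863

ΔQ = 6026 − 4062 = 1964; ΔP = 125 − 79 = 46.
Midpoints: P̄ = 102.00, Q̄ = 5044.0.
ε_s = (ΔQ/ΔP)(P̄/Q̄) = (1964/46)(102.00/5044.0).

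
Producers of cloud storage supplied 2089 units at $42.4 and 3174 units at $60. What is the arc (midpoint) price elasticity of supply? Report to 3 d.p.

ΔQ = 3174 − 2089 = 1085; ΔP = 60 − 42.4 = 17.6.
Midpoints: P̄ = 51.20, Q̄ = 2631.5.
ε_s = (ΔQ/ΔP)(P̄/Q̄) = (1085/17.6)(51.20/2631.5).

1.199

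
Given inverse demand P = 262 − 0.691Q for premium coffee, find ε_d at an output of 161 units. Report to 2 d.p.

-1.36

At Q = 161, P = 262 − 0.691(161) = 150.75.
dP/dQ = −0.691, so dQ/dP = 1/(−0.691) = -1.447.
ε = (dQ/dP)(P/Q) = (-1.447)(150.75/161).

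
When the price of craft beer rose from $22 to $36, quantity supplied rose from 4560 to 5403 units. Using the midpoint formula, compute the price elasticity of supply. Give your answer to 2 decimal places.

ΔQ = 5403 − 4560 = 843; ΔP = 36 − 22 = 14.
Midpoints: P̄ = 29.00, Q̄ = 4981.5.
ε_s = (ΔQ/ΔP)(P̄/Q̄) = (843/14)(29.00/4981.5).

0.35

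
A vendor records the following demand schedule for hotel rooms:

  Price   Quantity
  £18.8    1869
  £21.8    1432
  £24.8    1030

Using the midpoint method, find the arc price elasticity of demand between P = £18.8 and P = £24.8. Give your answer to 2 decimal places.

At P = 18.8, Q = 1869; at P = 24.8, Q = 1030.
ΔQ = -839, ΔP = 6.0. Midpoints: P̄ = 21.80, Q̄ = 1449.5.
ε = (ΔQ/ΔP)(P̄/Q̄) = (-839/6.0)(21.80/1449.5).

-2.10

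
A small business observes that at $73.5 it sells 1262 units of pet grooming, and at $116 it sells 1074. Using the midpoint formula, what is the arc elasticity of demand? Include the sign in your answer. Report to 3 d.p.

-0.359

ΔQ = 1074 − 1262 = -188; ΔP = 116 − 73.5 = 42.5.
Midpoints: P̄ = 94.75, Q̄ = 1168.0.
ε = (ΔQ/ΔP)(P̄/Q̄) = (-188/42.5)(94.75/1168.0).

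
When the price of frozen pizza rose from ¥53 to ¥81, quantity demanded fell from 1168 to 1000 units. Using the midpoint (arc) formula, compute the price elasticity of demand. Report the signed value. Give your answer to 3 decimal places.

-0.371

ΔQ = 1000 − 1168 = -168; ΔP = 81 − 53 = 28.
Midpoints: P̄ = 67.00, Q̄ = 1084.0.
ε = (ΔQ/ΔP)(P̄/Q̄) = (-168/28)(67.00/1084.0).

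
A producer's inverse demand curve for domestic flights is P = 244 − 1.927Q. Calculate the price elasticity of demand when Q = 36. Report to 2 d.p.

-2.52

At Q = 36, P = 244 − 1.927(36) = 174.63.
dP/dQ = −1.927, so dQ/dP = 1/(−1.927) = -0.519.
ε = (dQ/dP)(P/Q) = (-0.519)(174.63/36).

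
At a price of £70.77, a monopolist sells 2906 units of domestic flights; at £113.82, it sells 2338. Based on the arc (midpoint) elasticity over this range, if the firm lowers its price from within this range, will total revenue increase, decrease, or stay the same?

Arc ε = (-568/43.05)(92.29/2622.0) ≈ -0.464.
|ε| = 0.46 < 1, so demand is inelastic. A price cut therefore reduces total revenue.

decrease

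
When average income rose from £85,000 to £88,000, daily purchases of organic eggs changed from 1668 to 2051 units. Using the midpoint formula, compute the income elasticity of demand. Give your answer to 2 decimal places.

ΔQ = 383, ΔI = 3000. Midpoints: Ī = 86,500, Q̄ = 1859.5.
ε_I = (ΔQ/ΔI)(Ī/Q̄) = (383/3000)(86500/1859.5).
ε_I > 0, so the good is normal.

5.94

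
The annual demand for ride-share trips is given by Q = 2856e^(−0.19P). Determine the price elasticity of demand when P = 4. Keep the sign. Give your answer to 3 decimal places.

-0.760

At P = 4, Q = 1335.655.
dQ/dP = −0.19·2856e^(−0.19P) = −0.19Q = -253.775.
ε = (dQ/dP)(P/Q) = (-253.775)(4/1335.655).
|ε| < 1, so demand is inelastic at this price.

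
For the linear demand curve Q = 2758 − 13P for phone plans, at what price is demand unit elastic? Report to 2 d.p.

For linear demand Q = a − bP, ε = −bP/(a − bP). |ε| = 1 when bP = a − bP, i.e. P = a/(2b).
P = 2758/(2·13) = 2758/26 = 106.0769.

106.08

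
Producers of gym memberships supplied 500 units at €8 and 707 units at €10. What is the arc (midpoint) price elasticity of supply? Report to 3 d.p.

ΔQ = 707 − 500 = 207; ΔP = 10 − 8 = 2.
Midpoints: P̄ = 9.00, Q̄ = 603.5.
ε_s = (ΔQ/ΔP)(P̄/Q̄) = (207/2)(9.00/603.5).

1.543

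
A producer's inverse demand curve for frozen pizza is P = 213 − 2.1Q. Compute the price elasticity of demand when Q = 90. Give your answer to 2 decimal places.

-0.13

At Q = 90, P = 213 − 2.1(90) = 24.00.
dP/dQ = −2.1, so dQ/dP = 1/(−2.1) = -0.476.
ε = (dQ/dP)(P/Q) = (-0.476)(24.00/90).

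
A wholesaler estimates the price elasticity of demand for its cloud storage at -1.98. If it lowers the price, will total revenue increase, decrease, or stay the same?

increase

|ε| = 1.98 > 1, so demand is elastic. A price cut therefore raises total revenue.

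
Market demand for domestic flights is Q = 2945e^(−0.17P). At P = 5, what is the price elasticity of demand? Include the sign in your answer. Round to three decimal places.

-0.850

At P = 5, Q = 1258.737.
dQ/dP = −0.17·2945e^(−0.17P) = −0.17Q = -213.985.
ε = (dQ/dP)(P/Q) = (-213.985)(5/1258.737).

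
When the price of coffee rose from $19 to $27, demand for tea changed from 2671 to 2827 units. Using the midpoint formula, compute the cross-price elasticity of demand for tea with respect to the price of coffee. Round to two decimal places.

ΔQ_x = 2827 − 2671 = 156; ΔP_y = 27 − 19 = 8.
Midpoints: P̄_y = 23.00, Q̄_x = 2749.0.
ε_xy = (ΔQ_x/ΔP_y)(P̄_y/Q̄_x) = (156/8)(23.00/2749.0).

0.16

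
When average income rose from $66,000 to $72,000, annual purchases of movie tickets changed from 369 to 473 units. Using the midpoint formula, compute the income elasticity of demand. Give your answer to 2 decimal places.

ΔQ = 104, ΔI = 6000. Midpoints: Ī = 69,000, Q̄ = 421.0.
ε_I = (ΔQ/ΔI)(Ī/Q̄) = (104/6000)(69000/421.0).

2.84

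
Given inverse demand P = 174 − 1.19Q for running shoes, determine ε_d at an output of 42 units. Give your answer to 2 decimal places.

-2.48

At Q = 42, P = 174 − 1.19(42) = 124.02.
dP/dQ = −1.19, so dQ/dP = 1/(−1.19) = -0.840.
ε = (dQ/dP)(P/Q) = (-0.840)(124.02/42).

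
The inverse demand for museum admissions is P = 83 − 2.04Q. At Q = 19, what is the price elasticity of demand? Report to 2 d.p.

At Q = 19, P = 83 − 2.04(19) = 44.24.
dP/dQ = −2.04, so dQ/dP = 1/(−2.04) = -0.490.
ε = (dQ/dP)(P/Q) = (-0.490)(44.24/19).

-1.14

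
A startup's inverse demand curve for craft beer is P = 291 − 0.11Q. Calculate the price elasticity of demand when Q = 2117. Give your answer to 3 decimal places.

At Q = 2117, P = 291 − 0.11(2117) = 58.13.
dP/dQ = −0.11, so dQ/dP = 1/(−0.11) = -9.091.
ε = (dQ/dP)(P/Q) = (-9.091)(58.13/2117).

-0.250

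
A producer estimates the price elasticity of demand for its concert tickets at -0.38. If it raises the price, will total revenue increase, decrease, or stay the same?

increase

|ε| = 0.38 < 1, so demand is inelastic. A price rise therefore raises total revenue.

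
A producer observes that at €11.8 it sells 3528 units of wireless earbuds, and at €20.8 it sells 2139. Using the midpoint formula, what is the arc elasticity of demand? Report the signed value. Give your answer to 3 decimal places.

-0.888

ΔQ = 2139 − 3528 = -1389; ΔP = 20.8 − 11.8 = 9.
Midpoints: P̄ = 16.30, Q̄ = 2833.5.
ε = (ΔQ/ΔP)(P̄/Q̄) = (-1389/9)(16.30/2833.5).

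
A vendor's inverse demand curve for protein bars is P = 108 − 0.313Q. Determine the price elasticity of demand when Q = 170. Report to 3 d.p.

-1.030

At Q = 170, P = 108 − 0.313(170) = 54.79.
dP/dQ = −0.313, so dQ/dP = 1/(−0.313) = -3.195.
ε = (dQ/dP)(P/Q) = (-3.195)(54.79/170).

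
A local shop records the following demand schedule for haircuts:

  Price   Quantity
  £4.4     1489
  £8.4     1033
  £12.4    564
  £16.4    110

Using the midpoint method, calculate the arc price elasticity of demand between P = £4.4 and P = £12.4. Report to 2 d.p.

At P = 4.4, Q = 1489; at P = 12.4, Q = 564.
ΔQ = -925, ΔP = 8.0. Midpoints: P̄ = 8.40, Q̄ = 1026.5.
ε = (ΔQ/ΔP)(P̄/Q̄) = (-925/8.0)(8.40/1026.5).

-0.95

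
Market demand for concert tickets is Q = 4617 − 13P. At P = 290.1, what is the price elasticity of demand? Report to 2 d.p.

At P = 290.1, Q = 845.700.
dQ/dP = −13.
ε = (dQ/dP)(P/Q) = (-13)(290.1/845.700).
|ε| > 1, so demand is elastic at this price.

-4.46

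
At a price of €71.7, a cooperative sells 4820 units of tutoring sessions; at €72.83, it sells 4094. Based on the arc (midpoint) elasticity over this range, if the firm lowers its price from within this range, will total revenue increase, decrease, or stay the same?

Arc ε = (-726/1.13)(72.27/4457.0) ≈ -10.417.
|ε| = 10.42 > 1, so demand is elastic. A price cut therefore raises total revenue.

increase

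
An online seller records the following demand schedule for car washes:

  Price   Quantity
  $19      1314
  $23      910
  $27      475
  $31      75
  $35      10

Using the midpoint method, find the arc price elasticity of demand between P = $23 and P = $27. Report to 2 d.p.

At P = 23, Q = 910; at P = 27, Q = 475.
ΔQ = -435, ΔP = 4. Midpoints: P̄ = 25.00, Q̄ = 692.5.
ε = (ΔQ/ΔP)(P̄/Q̄) = (-435/4)(25.00/692.5).

-3.93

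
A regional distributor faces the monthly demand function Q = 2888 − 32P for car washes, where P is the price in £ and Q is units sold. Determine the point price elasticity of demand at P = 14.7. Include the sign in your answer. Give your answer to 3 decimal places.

At P = 14.7, Q = 2417.600.
dQ/dP = −32.
ε = (dQ/dP)(P/Q) = (-32)(14.7/2417.600).

-0.195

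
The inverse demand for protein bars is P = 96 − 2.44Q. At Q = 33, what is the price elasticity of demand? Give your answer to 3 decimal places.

-0.192

At Q = 33, P = 96 − 2.44(33) = 15.48.
dP/dQ = −2.44, so dQ/dP = 1/(−2.44) = -0.410.
ε = (dQ/dP)(P/Q) = (-0.410)(15.48/33).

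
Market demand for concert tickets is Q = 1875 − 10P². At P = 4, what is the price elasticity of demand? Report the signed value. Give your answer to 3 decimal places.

-0.187

At P = 4, Q = 1715.
dQ/dP = −20P = -80.
ε = (dQ/dP)(P/Q) = (-80)(4/1715).
|ε| < 1, so demand is inelastic at this price.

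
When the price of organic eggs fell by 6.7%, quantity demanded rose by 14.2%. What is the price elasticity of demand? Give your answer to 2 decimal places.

-2.12

ε = %ΔQ / %ΔP = (14.2)/(-6.7) = -2.119.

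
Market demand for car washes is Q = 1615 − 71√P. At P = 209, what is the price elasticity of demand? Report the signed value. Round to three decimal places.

-0.872

At P = 209, Q = 588.565.
dQ/dP = −71/(2√P) = -2.456.
ε = (dQ/dP)(P/Q) = (-2.456)(209/588.565).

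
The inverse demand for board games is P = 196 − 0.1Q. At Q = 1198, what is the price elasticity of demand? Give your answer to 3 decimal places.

-0.636

At Q = 1198, P = 196 − 0.1(1198) = 76.20.
dP/dQ = −0.1, so dQ/dP = 1/(−0.1) = -10.000.
ε = (dQ/dP)(P/Q) = (-10.000)(76.20/1198).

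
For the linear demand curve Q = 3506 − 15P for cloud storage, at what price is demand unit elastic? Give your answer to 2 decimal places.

116.87

For linear demand Q = a − bP, ε = −bP/(a − bP). |ε| = 1 when bP = a − bP, i.e. P = a/(2b).
P = 3506/(2·15) = 3506/30 = 116.8667.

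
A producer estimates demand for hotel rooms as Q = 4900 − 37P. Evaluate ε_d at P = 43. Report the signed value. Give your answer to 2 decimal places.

At P = 43, Q = 3309.
dQ/dP = −37.
ε = (dQ/dP)(P/Q) = (-37)(43/3309).

-0.48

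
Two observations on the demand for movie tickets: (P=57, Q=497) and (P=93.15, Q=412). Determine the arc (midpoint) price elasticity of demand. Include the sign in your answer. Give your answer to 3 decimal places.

-0.388

ΔQ = 412 − 497 = -85; ΔP = 93.15 − 57 = 36.15.
Midpoints: P̄ = 75.08, Q̄ = 454.5.
ε = (ΔQ/ΔP)(P̄/Q̄) = (-85/36.15)(75.08/454.5).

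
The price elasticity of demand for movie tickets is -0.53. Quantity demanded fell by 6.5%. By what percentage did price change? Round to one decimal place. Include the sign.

%ΔP ≈ %ΔQ / ε = (-6.5%)/(-0.53) = 12.26%.

12.3%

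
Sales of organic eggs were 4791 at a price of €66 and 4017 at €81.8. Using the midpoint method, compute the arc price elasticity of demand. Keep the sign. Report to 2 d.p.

-0.82

ΔQ = 4017 − 4791 = -774; ΔP = 81.8 − 66 = 15.8.
Midpoints: P̄ = 73.90, Q̄ = 4404.0.
ε = (ΔQ/ΔP)(P̄/Q̄) = (-774/15.8)(73.90/4404.0).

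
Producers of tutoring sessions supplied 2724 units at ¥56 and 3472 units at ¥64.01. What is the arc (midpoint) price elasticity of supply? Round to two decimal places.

1.81

ΔQ = 3472 − 2724 = 748; ΔP = 64.01 − 56 = 8.01.
Midpoints: P̄ = 60.01, Q̄ = 3098.0.
ε_s = (ΔQ/ΔP)(P̄/Q̄) = (748/8.01)(60.01/3098.0).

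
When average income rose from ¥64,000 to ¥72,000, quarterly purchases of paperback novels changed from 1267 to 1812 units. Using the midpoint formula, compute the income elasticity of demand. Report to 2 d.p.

3.01

ΔQ = 545, ΔI = 8000. Midpoints: Ī = 68,000, Q̄ = 1539.5.
ε_I = (ΔQ/ΔI)(Ī/Q̄) = (545/8000)(68000/1539.5).
ε_I > 0, so the good is normal.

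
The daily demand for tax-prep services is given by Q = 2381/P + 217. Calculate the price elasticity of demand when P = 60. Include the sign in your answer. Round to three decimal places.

At P = 60, Q = 256.683.
dQ/dP = −2381/P² = -0.661.
ε = (dQ/dP)(P/Q) = (-0.661)(60/256.683).

-0.155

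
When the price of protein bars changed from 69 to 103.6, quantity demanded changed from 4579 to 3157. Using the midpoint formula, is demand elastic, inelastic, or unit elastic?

inelastic

Arc ε ≈ -0.917.
|ε| = 0.92 < 1.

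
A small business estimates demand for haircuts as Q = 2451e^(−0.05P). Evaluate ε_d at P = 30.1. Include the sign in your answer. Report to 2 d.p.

-1.51

At P = 30.1, Q = 544.164.
dQ/dP = −0.05·2451e^(−0.05P) = −0.05Q = -27.208.
ε = (dQ/dP)(P/Q) = (-27.208)(30.1/544.164).
|ε| > 1, so demand is elastic at this price.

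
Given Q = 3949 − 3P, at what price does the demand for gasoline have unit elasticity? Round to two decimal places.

658.17

For linear demand Q = a − bP, ε = −bP/(a − bP). |ε| = 1 when bP = a − bP, i.e. P = a/(2b).
P = 3949/(2·3) = 3949/6 = 658.1667.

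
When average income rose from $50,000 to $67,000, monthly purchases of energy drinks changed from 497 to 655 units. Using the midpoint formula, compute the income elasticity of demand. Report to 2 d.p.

0.94

ΔQ = 158, ΔI = 17000. Midpoints: Ī = 58,500, Q̄ = 576.0.
ε_I = (ΔQ/ΔI)(Ī/Q̄) = (158/17000)(58500/576.0).
ε_I > 0, so the good is normal.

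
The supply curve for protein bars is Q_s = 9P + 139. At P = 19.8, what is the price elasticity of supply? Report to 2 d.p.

At P = 19.8, Q_s = 317.20.
dQ_s/dP = 9.
ε_s = (dQ_s/dP)(P/Q_s) = (9)(19.8/317.20).

0.56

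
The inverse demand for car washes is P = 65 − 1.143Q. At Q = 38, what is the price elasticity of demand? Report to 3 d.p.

At Q = 38, P = 65 − 1.143(38) = 21.57.
dP/dQ = −1.143, so dQ/dP = 1/(−1.143) = -0.875.
ε = (dQ/dP)(P/Q) = (-0.875)(21.57/38).

-0.497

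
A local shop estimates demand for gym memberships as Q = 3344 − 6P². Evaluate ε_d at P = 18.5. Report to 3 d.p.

At P = 18.5, Q = 1290.500.
dQ/dP = −12P = -222.
ε = (dQ/dP)(P/Q) = (-222)(18.5/1290.500).
|ε| > 1, so demand is elastic at this price.

-3.182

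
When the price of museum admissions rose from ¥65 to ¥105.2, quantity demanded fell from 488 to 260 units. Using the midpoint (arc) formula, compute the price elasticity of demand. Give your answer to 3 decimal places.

ΔQ = 260 − 488 = -228; ΔP = 105.2 − 65 = 40.2.
Midpoints: P̄ = 85.10, Q̄ = 374.0.
ε = (ΔQ/ΔP)(P̄/Q̄) = (-228/40.2)(85.10/374.0).

-1.291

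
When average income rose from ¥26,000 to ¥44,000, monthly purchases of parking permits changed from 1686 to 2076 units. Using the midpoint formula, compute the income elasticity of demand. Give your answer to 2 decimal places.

ΔQ = 390, ΔI = 18000. Midpoints: Ī = 35,000, Q̄ = 1881.0.
ε_I = (ΔQ/ΔI)(Ī/Q̄) = (390/18000)(35000/1881.0).

0.40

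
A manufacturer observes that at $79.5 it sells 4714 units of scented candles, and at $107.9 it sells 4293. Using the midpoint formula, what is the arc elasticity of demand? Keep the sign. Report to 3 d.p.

ΔQ = 4293 − 4714 = -421; ΔP = 107.9 − 79.5 = 28.4.
Midpoints: P̄ = 93.70, Q̄ = 4503.5.
ε = (ΔQ/ΔP)(P̄/Q̄) = (-421/28.4)(93.70/4503.5).

-0.308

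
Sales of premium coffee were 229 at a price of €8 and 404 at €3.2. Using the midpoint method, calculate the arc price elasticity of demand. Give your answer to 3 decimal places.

ΔQ = 404 − 229 = 175; ΔP = 3.2 − 8 = -4.8.
Midpoints: P̄ = 5.60, Q̄ = 316.5.
ε = (ΔQ/ΔP)(P̄/Q̄) = (175/-4.8)(5.60/316.5).

-0.645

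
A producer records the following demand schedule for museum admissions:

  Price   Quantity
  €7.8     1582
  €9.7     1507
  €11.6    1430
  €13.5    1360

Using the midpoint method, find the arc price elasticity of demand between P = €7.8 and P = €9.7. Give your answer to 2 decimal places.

At P = 7.8, Q = 1582; at P = 9.7, Q = 1507.
ΔQ = -75, ΔP = 1.9. Midpoints: P̄ = 8.75, Q̄ = 1544.5.
ε = (ΔQ/ΔP)(P̄/Q̄) = (-75/1.9)(8.75/1544.5).

-0.22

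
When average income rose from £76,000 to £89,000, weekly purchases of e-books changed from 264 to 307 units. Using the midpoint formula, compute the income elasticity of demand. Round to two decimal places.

ΔQ = 43, ΔI = 13000. Midpoints: Ī = 82,500, Q̄ = 285.5.
ε_I = (ΔQ/ΔI)(Ī/Q̄) = (43/13000)(82500/285.5).
ε_I > 0, so the good is normal.

0.96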